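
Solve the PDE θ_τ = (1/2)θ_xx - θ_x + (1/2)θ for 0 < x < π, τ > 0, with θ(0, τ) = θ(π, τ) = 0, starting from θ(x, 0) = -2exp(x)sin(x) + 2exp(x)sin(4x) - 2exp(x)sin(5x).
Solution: Substitute θ = exp(x)u, i.e. u = exp(-x)θ.
By the product rule, θ_x = exp(x)(u_x + u), θ_xx = exp(x)(u_xx + 2u_x + u), θ_τ = exp(x)u_τ.
Substituting into the PDE and dividing by exp(x): u_τ = (1/2)(u_xx + 2u_x + u) - (u_x + u) + (1/2)u.
The lower-order terms cancel, leaving the standard heat equation u_τ = (1/2)u_xx.
Initial data for u: u(x,0) = exp(-x)θ(x,0) = -2sin(x) + 2sin(4x) - 2sin(5x). The boundary conditions carry over: u(0,τ) = u(π,τ) = 0.
Solve for u:
  Using separation of variables u = X(x)G(τ):
  Eigenfunctions: sin(nx), n = 1, 2, 3, ...
  General solution: u(x, τ) = Σ c_n sin(nx) exp(-n² τ/2)
  Matching u(x,0) = -2sin(x) + 2sin(4x) - 2sin(5x) term by term: c_1=-2, c_4=2, c_5=-2.
Hence u(x,τ) = 2exp(-8τ)sin(4x) - 2exp(-τ/2)sin(x) - 2exp(-25τ/2)sin(5x).
Transform back: θ(x,τ) = exp(x)u(x,τ).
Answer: θ(x, τ) = 2exp(x)exp(-8τ)sin(4x) - 2exp(x)exp(-τ/2)sin(x) - 2exp(x)exp(-25τ/2)sin(5x)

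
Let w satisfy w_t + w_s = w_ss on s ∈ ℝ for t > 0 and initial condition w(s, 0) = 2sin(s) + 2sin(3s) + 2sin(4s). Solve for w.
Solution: Moving frame: η = s - t, σ = t, w = u(η,σ), so w_t = u_σ - u_η and w_ss = u_ηη.
Hence w_t + w_s = u_σ and the PDE becomes the heat equation u_σ = u_ηη on η ∈ ℝ.
Initial data: u(η,0) = w(η,0) = 2sin(η) + 2sin(3η) + 2sin(4η). Each mode sin(nη) decays as exp(-n²σ) on ℝ, so u(η,σ) = Σ c_n exp(-n²σ) sin(nη) with c_1=2, c_3=2, c_4=2: u(η,σ) = 2exp(-σ)sin(η) + 2exp(-9σ)sin(3η) + 2exp(-16σ)sin(4η).
Substituting back: w(s,t) = u(s - t, t).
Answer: w(s, t) = 2exp(-t)sin(s - t) + 2exp(-9t)sin(3s - 3t) + 2exp(-16t)sin(4s - 4t)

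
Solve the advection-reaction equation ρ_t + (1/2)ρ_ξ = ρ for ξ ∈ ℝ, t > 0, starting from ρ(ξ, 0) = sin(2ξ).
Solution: Substitute ρ = exp(t)u, i.e. u = exp(-t)ρ.
By the product rule, ρ_t = exp(t)(u_t + u), ρ_ξ = exp(t)u_ξ.
Substituting into the PDE and dividing by exp(t): u_t + u + (1/2)u_ξ = u.
The lower-order terms cancel, leaving the standard advection equation u_t + (1/2)u_ξ = 0.
Initial data for u: u(ξ,0) = ρ(ξ,0) = sin(2ξ).
Solve for u:
  By method of characteristics (waves move right with speed 1/2):
  Along characteristics ξ - (1/2)t = const, u is constant, so u(ξ,t) = f(ξ - (1/2)t) with f = u(·, 0).
Hence u(ξ,t) = -sin(t - 2ξ).
Transform back: ρ(ξ,t) = exp(t)u(ξ,t).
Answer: ρ(ξ, t) = -exp(t)sin(t - 2ξ)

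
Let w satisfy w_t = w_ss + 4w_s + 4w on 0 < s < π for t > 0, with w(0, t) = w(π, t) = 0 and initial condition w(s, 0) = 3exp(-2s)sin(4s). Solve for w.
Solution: Substitute w = exp(-2s)u.
Then w_s = exp(-2s)(u_s - 2u), w_ss = exp(-2s)(u_ss - 4u_s + 4u), w_t = exp(-2s)u_t; substituting and dividing by exp(-2s), the lower-order terms cancel: u_t = u_ss (standard heat equation).
Data for u: u(s,0) = exp(2s)w(s,0) = 3sin(4s). The boundary conditions carry over: u(0,t) = u(π,t) = 0.
Separating variables: u = Σ c_n exp(-n²t) sin(ns). From u(s,0) = 3sin(4s): c_4=3.
So u(s,t) = 3exp(-16t)sin(4s), and w(s,t) = exp(-2s)u(s,t).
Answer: w(s, t) = 3exp(-2s)exp(-16t)sin(4s)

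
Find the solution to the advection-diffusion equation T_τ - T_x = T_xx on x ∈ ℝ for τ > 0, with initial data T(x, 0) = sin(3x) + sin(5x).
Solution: Change to a moving frame: let η = x + τ, σ = τ and write T(x,τ) = u(η,σ).
By the chain rule T_τ = u_σ + u_η, T_x = u_η, T_xx = u_ηη.
Then T_τ - T_x = u_σ: the advection term cancels and the PDE becomes the heat equation u_σ = u_ηη on η ∈ ℝ.
Initial data: u(η,0) = T(η,0) = sin(3η) + sin(5η).
On η ∈ ℝ each mode satisfies (sin(nη))″ = -n² sin(nη), so exp(-n²σ) sin(nη) solves the heat equation; by superposition u(η,σ) = Σ c_n exp(-n²σ) sin(nη).
Reading off the coefficients: c_3=1, c_5=1, so u(η,σ) = exp(-9σ)sin(3η) + exp(-25σ)sin(5η).
Substituting back η = x + τ, σ = τ: T(x,τ) = u(x + τ, τ).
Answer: T(x, τ) = exp(-9τ)sin(3x + 3τ) + exp(-25τ)sin(5x + 5τ)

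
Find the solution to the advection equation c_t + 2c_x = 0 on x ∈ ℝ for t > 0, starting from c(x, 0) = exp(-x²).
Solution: By characteristics (dx/dt = 2), c(x,t) = f(x - 2t) with f = c(·, 0).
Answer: c(x, t) = exp(-(-2t + x)²)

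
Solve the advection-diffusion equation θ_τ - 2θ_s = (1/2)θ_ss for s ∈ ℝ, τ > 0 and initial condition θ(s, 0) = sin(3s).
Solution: Change to a moving frame: let η = s + 2τ, σ = τ and write θ(s,τ) = u(η,σ).
By the chain rule θ_τ = u_σ + 2u_η, θ_s = u_η, θ_ss = u_ηη.
Then θ_τ - 2θ_s = u_σ: the advection term cancels and the PDE becomes the heat equation u_σ = (1/2)u_ηη on η ∈ ℝ.
Initial data: u(η,0) = θ(η,0) = sin(3η).
On η ∈ ℝ each mode satisfies (sin(nη))″ = -n² sin(nη), so exp(-n²σ/2) sin(nη) solves the heat equation; by superposition u(η,σ) = Σ c_n exp(-n²σ/2) sin(nη).
Reading off the coefficients: c_3=1, so u(η,σ) = exp(-9σ/2)sin(3η).
Substituting back η = s + 2τ, σ = τ: θ(s,τ) = u(s + 2τ, τ).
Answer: θ(s, τ) = exp(-9τ/2)sin(3s + 6τ)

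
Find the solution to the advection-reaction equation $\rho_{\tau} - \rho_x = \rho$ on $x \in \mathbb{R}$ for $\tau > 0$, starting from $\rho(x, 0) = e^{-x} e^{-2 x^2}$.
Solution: Substitute $\rho = e^{-x}u$, i.e. $u = e^{x}\rho$.
By the product rule, $\rho_x = e^{-x}(u_x - u)$, $\rho_{\tau} = e^{-x}u_{\tau}$.
Substituting into the PDE and dividing by $e^{-x}$: $u_{\tau} - (u_x - u) = u$.
The lower-order terms cancel, leaving the standard advection equation $u_{\tau} - u_x = 0$.
Initial data for $u$: $u(x,0) = e^{x}\rho(x,0) = e^{-2 x^2}$.
Solve for $u$:
  By method of characteristics (waves move left with speed 1):
  Along characteristics $x + \tau =$ const, $u$ is constant, so $u(x,\tau) = f(x + \tau)$ with $f = u( \cdot , 0)$.
Hence $u(x,\tau) = e^{-2 (x + \tau)^2}$.
Transform back: $\rho(x,\tau) = e^{-x}u(x,\tau)$.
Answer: $\rho(x, \tau) = e^{-x} e^{-2 (\tau + x)^2}$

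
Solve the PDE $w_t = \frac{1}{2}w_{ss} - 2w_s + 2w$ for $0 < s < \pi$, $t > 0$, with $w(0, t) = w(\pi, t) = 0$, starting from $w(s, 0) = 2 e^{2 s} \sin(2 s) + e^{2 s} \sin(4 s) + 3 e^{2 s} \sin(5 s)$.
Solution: Substitute $w = e^{2s}u$, i.e. $u = e^{-2s}w$.
By the product rule, $w_s = e^{2s}(u_s + 2u)$, $w_{ss} = e^{2s}(u_{ss} + 4u_s + 4u)$, $w_t = e^{2s}u_t$.
Substituting into the PDE and dividing by $e^{2s}$: $u_t = \frac{1}{2}(u_{ss} + 4u_s + 4u) - 2(u_s + 2u) + 2u$.
The lower-order terms cancel, leaving the standard heat equation $u_t = \frac{1}{2}u_{ss}$.
Initial data for $u$: $u(s,0) = e^{-2s}w(s,0) = 2 \sin(2 s) + \sin(4 s) + 3 \sin(5 s)$. The boundary conditions carry over: $u(0,t) = u(\pi,t) = 0$.
Solve for $u$:
  Using separation of variables $u = X(s)T(t)$:
  Eigenfunctions: $\sin(ns)$, $n = 1, 2, 3, \ldots$
  General solution: $u(s, t) = \sum c_n \sin(ns) e^{-n^2 t/2}$
  Matching $u(s,0) = 2 \sin(2 s) + \sin(4 s) + 3 \sin(5 s)$ term by term: $c_2=2, c_4=1, c_5=3$.
Hence $u(s,t) = 2 e^{-2 t} \sin(2 s) + e^{-8 t} \sin(4 s) + 3 e^{-25 t/2} \sin(5 s)$.
Transform back: $w(s,t) = e^{2s}u(s,t)$.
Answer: $w(s, t) = 2 e^{2 s} e^{-2 t} \sin(2 s) + e^{2 s} e^{-8 t} \sin(4 s) + 3 e^{2 s} e^{-25 t/2} \sin(5 s)$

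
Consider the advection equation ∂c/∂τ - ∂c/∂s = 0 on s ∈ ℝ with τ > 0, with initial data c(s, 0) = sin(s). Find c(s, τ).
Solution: By characteristics (ds/dτ = -1), c(s,τ) = f(s + τ) with f = c(·, 0).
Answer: c(s, τ) = sin(s + τ)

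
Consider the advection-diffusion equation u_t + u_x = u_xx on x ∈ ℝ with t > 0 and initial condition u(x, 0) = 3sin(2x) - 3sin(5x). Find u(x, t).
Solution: Change to a moving frame: let η = x - t, σ = t and write u(x,t) = w(η,σ).
By the chain rule u_t = w_σ - w_η, u_x = w_η, u_xx = w_ηη.
Then u_t + u_x = w_σ: the advection term cancels and the PDE becomes the heat equation w_σ = w_ηη on η ∈ ℝ.
Initial data: w(η,0) = u(η,0) = 3sin(2η) - 3sin(5η).
On η ∈ ℝ each mode satisfies (sin(nη))″ = -n² sin(nη), so exp(-n²σ) sin(nη) solves the heat equation; by superposition w(η,σ) = Σ c_n exp(-n²σ) sin(nη).
Reading off the coefficients: c_2=3, c_5=-3, so w(η,σ) = 3exp(-4σ)sin(2η) - 3exp(-25σ)sin(5η).
Substituting back η = x - t, σ = t: u(x,t) = w(x - t, t).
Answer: u(x, t) = -3exp(-4t)sin(2t - 2x) + 3exp(-25t)sin(5t - 5x)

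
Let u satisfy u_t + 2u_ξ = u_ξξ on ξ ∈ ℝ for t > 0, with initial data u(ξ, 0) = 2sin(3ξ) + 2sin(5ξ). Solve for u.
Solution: Change to a moving frame: let η = ξ - 2t, σ = t and write u(ξ,t) = w(η,σ).
By the chain rule u_t = w_σ - 2w_η, u_ξ = w_η, u_ξξ = w_ηη.
Then u_t + 2u_ξ = w_σ: the advection term cancels and the PDE becomes the heat equation w_σ = w_ηη on η ∈ ℝ.
Initial data: w(η,0) = u(η,0) = 2sin(3η) + 2sin(5η).
On η ∈ ℝ each mode satisfies (sin(nη))″ = -n² sin(nη), so exp(-n²σ) sin(nη) solves the heat equation; by superposition w(η,σ) = Σ c_n exp(-n²σ) sin(nη).
Reading off the coefficients: c_3=2, c_5=2, so w(η,σ) = 2exp(-9σ)sin(3η) + 2exp(-25σ)sin(5η).
Substituting back η = ξ - 2t, σ = t: u(ξ,t) = w(ξ - 2t, t).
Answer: u(ξ, t) = -2exp(-9t)sin(6t - 3ξ) - 2exp(-25t)sin(10t - 5ξ)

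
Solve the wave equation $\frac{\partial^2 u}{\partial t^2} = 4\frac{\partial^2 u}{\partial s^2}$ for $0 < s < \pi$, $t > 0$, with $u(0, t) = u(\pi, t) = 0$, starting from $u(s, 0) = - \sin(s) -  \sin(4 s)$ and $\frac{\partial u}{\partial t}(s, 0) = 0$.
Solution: Separating variables: $u = \sum [A_n \cos(\omega_n t) + B_n \sin(\omega_n t)] \sin(ns)$, $\omega_n = 2n$. From ICs: $A_1=-1, A_4=-1$.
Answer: $u(s, t) = - \sin(s) \cos(2 t) -  \sin(4 s) \cos(8 t)$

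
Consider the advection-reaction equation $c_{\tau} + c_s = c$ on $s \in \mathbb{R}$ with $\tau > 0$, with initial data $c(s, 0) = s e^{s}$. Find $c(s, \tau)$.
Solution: Substitute $c = e^{s}u$.
Then $c_s = e^{s}(u_s + u)$, $c_{\tau} = e^{s}u_{\tau}$; substituting and dividing by $e^{s}$, the lower-order terms cancel: $u_{\tau} + u_s = 0$ (standard advection equation).
Data for $u$: $u(s,0) = e^{-s}c(s,0) = s$.
By characteristics ($ds/d\tau = 1$), $u(s,\tau) = f(s - \tau)$ with $f = u( \cdot , 0)$.
So $u(s,\tau) = s - \tau$, and $c(s,\tau) = e^{s}u(s,\tau)$.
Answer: $c(s, \tau) = - \tau e^{s} + s e^{s}$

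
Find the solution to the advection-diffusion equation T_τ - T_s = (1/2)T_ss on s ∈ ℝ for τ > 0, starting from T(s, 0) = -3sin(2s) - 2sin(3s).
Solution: Change to a moving frame: let η = s + τ, σ = τ and write T(s,τ) = u(η,σ).
By the chain rule T_τ = u_σ + u_η, T_s = u_η, T_ss = u_ηη.
Then T_τ - T_s = u_σ: the advection term cancels and the PDE becomes the heat equation u_σ = (1/2)u_ηη on η ∈ ℝ.
Initial data: u(η,0) = T(η,0) = -3sin(2η) - 2sin(3η).
On η ∈ ℝ each mode satisfies (sin(nη))″ = -n² sin(nη), so exp(-n²σ/2) sin(nη) solves the heat equation; by superposition u(η,σ) = Σ c_n exp(-n²σ/2) sin(nη).
Reading off the coefficients: c_2=-3, c_3=-2, so u(η,σ) = -3exp(-2σ)sin(2η) - 2exp(-9σ/2)sin(3η).
Substituting back η = s + τ, σ = τ: T(s,τ) = u(s + τ, τ).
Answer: T(s, τ) = -3exp(-2τ)sin(2s + 2τ) - 2exp(-9τ/2)sin(3s + 3τ)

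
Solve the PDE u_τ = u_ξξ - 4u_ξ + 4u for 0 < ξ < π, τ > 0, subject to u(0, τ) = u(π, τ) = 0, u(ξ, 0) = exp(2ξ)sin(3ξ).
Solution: Substitute u = exp(2ξ)w, i.e. w = exp(-2ξ)u.
By the product rule, u_ξ = exp(2ξ)(w_ξ + 2w), u_ξξ = exp(2ξ)(w_ξξ + 4w_ξ + 4w), u_τ = exp(2ξ)w_τ.
Substituting into the PDE and dividing by exp(2ξ): w_τ = (w_ξξ + 4w_ξ + 4w) - 4(w_ξ + 2w) + 4w.
The lower-order terms cancel, leaving the standard heat equation w_τ = w_ξξ.
Initial data for w: w(ξ,0) = exp(-2ξ)u(ξ,0) = sin(3ξ). The boundary conditions carry over: w(0,τ) = w(π,τ) = 0.
Solve for w:
  Using separation of variables w = X(ξ)T(τ):
  Eigenfunctions: sin(nξ), n = 1, 2, 3, ...
  General solution: w(ξ, τ) = Σ c_n sin(nξ) exp(-n² τ)
  Matching w(ξ,0) = sin(3ξ) term by term: c_3=1.
Hence w(ξ,τ) = exp(-9τ)sin(3ξ).
Transform back: u(ξ,τ) = exp(2ξ)w(ξ,τ).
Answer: u(ξ, τ) = exp(2ξ)exp(-9τ)sin(3ξ)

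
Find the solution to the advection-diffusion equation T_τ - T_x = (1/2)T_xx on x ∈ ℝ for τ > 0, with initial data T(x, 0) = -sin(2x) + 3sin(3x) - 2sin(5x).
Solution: Change to a moving frame: let η = x + τ, σ = τ and write T(x,τ) = u(η,σ).
By the chain rule T_τ = u_σ + u_η, T_x = u_η, T_xx = u_ηη.
Then T_τ - T_x = u_σ: the advection term cancels and the PDE becomes the heat equation u_σ = (1/2)u_ηη on η ∈ ℝ.
Initial data: u(η,0) = T(η,0) = -sin(2η) + 3sin(3η) - 2sin(5η).
On η ∈ ℝ each mode satisfies (sin(nη))″ = -n² sin(nη), so exp(-n²σ/2) sin(nη) solves the heat equation; by superposition u(η,σ) = Σ c_n exp(-n²σ/2) sin(nη).
Reading off the coefficients: c_2=-1, c_3=3, c_5=-2, so u(η,σ) = -exp(-2σ)sin(2η) + 3exp(-9σ/2)sin(3η) - 2exp(-25σ/2)sin(5η).
Substituting back η = x + τ, σ = τ: T(x,τ) = u(x + τ, τ).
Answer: T(x, τ) = -exp(-2τ)sin(2x + 2τ) + 3exp(-9τ/2)sin(3x + 3τ) - 2exp(-25τ/2)sin(5x + 5τ)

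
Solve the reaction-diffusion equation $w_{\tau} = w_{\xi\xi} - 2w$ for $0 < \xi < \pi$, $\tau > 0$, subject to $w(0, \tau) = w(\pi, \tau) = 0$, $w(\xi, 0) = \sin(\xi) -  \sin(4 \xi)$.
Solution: Substitute $w = e^{-2\tau}u$.
Then $w_{\tau} = e^{-2\tau}(u_{\tau} - 2u)$, $w_{\xi\xi} = e^{-2\tau}u_{\xi\xi}$; substituting and dividing by $e^{-2\tau}$, the lower-order terms cancel: $u_{\tau} = u_{\xi\xi}$ (standard heat equation).
Data for $u$: $u(\xi,0) = w(\xi,0) = \sin(\xi) - \sin(4 \xi)$. The boundary conditions carry over: $u(0,\tau) = u(\pi,\tau) = 0$.
Separating variables: $u = \sum c_n e^{-n^2\tau} \sin(n\xi)$. From $u(\xi,0) = \sin(\xi) - \sin(4 \xi)$: $c_1=1, c_4=-1$.
So $u(\xi,\tau) = e^{-\tau} \sin(\xi) - e^{-16 \tau} \sin(4 \xi)$, and $w(\xi,\tau) = e^{-2\tau}u(\xi,\tau)$.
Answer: $w(\xi, \tau) = e^{-3 \tau} \sin(\xi) -  e^{-18 \tau} \sin(4 \xi)$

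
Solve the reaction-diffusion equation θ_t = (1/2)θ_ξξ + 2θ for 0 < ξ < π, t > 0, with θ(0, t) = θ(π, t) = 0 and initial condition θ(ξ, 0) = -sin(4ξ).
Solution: Substitute θ = exp(2t)u, i.e. u = exp(-2t)θ.
By the product rule, θ_t = exp(2t)(u_t + 2u), θ_ξξ = exp(2t)u_ξξ.
Substituting into the PDE and dividing by exp(2t): u_t + 2u = (1/2)u_ξξ + 2u.
The lower-order terms cancel, leaving the standard heat equation u_t = (1/2)u_ξξ.
Initial data for u: u(ξ,0) = θ(ξ,0) = -sin(4ξ). The boundary conditions carry over: u(0,t) = u(π,t) = 0.
Solve for u:
  Using separation of variables u = X(ξ)G(t):
  Eigenfunctions: sin(nξ), n = 1, 2, 3, ...
  General solution: u(ξ, t) = Σ c_n sin(nξ) exp(-n² t/2)
  Matching u(ξ,0) = -sin(4ξ) term by term: c_4=-1.
Hence u(ξ,t) = -exp(-8t)sin(4ξ).
Transform back: θ(ξ,t) = exp(2t)u(ξ,t).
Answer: θ(ξ, t) = -exp(-6t)sin(4ξ)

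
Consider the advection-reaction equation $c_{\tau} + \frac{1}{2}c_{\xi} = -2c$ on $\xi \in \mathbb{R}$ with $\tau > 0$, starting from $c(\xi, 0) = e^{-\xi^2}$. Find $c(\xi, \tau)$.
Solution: Substitute $c = e^{-2\tau}u$.
Then $c_{\tau} = e^{-2\tau}(u_{\tau} - 2u)$, $c_{\xi} = e^{-2\tau}u_{\xi}$; substituting and dividing by $e^{-2\tau}$, the lower-order terms cancel: $u_{\tau} + \frac{1}{2}u_{\xi} = 0$ (standard advection equation).
Data for $u$: $u(\xi,0) = c(\xi,0) = e^{-\xi^2}$.
By characteristics ($d\xi/d\tau = 1/2$), $u(\xi,\tau) = f(\xi - \frac{1}{2}\tau)$ with $f = u( \cdot , 0)$.
So $u(\xi,\tau) = e^{-(\xi - \tau/2)^2}$, and $c(\xi,\tau) = e^{-2\tau}u(\xi,\tau)$.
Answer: $c(\xi, \tau) = e^{-2 \tau} e^{-(-\tau/2 + \xi)^2}$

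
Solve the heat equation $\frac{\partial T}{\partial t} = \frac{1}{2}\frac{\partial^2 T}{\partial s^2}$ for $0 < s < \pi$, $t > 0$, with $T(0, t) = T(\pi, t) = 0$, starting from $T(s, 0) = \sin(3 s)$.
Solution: Separating variables: $T = \sum c_n e^{-n^2t/2} \sin(ns)$. From $T(s,0) = \sin(3 s)$: $c_3=1$.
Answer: $T(s, t) = e^{-9 t/2} \sin(3 s)$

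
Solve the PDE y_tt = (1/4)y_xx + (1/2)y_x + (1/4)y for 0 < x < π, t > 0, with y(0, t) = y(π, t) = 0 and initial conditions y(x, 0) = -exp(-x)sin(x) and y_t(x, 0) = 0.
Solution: Substitute y = exp(-x)u.
Then y_x = exp(-x)(u_x - u), y_xx = exp(-x)(u_xx - 2u_x + u), y_tt = exp(-x)u_tt; substituting and dividing by exp(-x), the lower-order terms cancel: u_tt = (1/4)u_xx (standard wave equation).
Data for u: u(x,0) = exp(x)y(x,0) = -sin(x); u_t(x,0) = exp(x)y_t(x,0) = 0. The boundary conditions carry over: u(0,t) = u(π,t) = 0.
Separating variables: u = Σ [A_n cos(ω_n t) + B_n sin(ω_n t)] sin(nx), ω_n = n/2. From ICs: A_1=-1.
So u(x,t) = -sin(x)cos(t/2), and y(x,t) = exp(-x)u(x,t).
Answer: y(x, t) = -exp(-x)sin(x)cos(t/2)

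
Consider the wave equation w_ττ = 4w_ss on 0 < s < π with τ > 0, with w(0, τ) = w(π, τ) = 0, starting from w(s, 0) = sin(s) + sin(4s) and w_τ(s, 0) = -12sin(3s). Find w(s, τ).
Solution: Separating variables: w = Σ [A_n cos(ω_n τ) + B_n sin(ω_n τ)] sin(ns), ω_n = 2n. From ICs (B_n = velocity coefficient / ω_n): A_1=1, A_4=1, B_3=-2.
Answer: w(s, τ) = sin(s)cos(2τ) - 2sin(3s)sin(6τ) + sin(4s)cos(8τ)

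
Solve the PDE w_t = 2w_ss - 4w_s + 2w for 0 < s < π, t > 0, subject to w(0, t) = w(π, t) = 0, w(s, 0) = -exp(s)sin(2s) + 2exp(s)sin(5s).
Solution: Substitute w = exp(s)u.
Then w_s = exp(s)(u_s + u), w_ss = exp(s)(u_ss + 2u_s + u), w_t = exp(s)u_t; substituting and dividing by exp(s), the lower-order terms cancel: u_t = 2u_ss (standard heat equation).
Data for u: u(s,0) = exp(-s)w(s,0) = -sin(2s) + 2sin(5s). The boundary conditions carry over: u(0,t) = u(π,t) = 0.
Separating variables: u = Σ c_n exp(-2n²t) sin(ns). From u(s,0) = -sin(2s) + 2sin(5s): c_2=-1, c_5=2.
So u(s,t) = -exp(-8t)sin(2s) + 2exp(-50t)sin(5s), and w(s,t) = exp(s)u(s,t).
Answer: w(s, t) = -exp(s)exp(-8t)sin(2s) + 2exp(s)exp(-50t)sin(5s)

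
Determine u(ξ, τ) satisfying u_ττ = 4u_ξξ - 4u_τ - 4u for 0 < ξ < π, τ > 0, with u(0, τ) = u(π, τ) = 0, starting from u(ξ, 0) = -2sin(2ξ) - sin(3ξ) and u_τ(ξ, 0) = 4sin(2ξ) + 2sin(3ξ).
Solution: Substitute u = exp(-2τ)w.
Then u_τ = exp(-2τ)(w_τ - 2w), u_ττ = exp(-2τ)(w_ττ - 4w_τ + 4w), u_ξξ = exp(-2τ)w_ξξ; substituting and dividing by exp(-2τ), the lower-order terms cancel: w_ττ = 4w_ξξ (standard wave equation).
Data for w: w(ξ,0) = u(ξ,0) = -2sin(2ξ) - sin(3ξ); w_τ(ξ,0) = u_τ(ξ,0) + 2u(ξ,0) = 0. The boundary conditions carry over: w(0,τ) = w(π,τ) = 0.
Separating variables: w = Σ [A_n cos(ω_n τ) + B_n sin(ω_n τ)] sin(nξ), ω_n = 2n. From ICs: A_2=-2, A_3=-1.
So w(ξ,τ) = -2sin(2ξ)cos(4τ) - sin(3ξ)cos(6τ), and u(ξ,τ) = exp(-2τ)w(ξ,τ).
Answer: u(ξ, τ) = -2exp(-2τ)sin(2ξ)cos(4τ) - exp(-2τ)sin(3ξ)cos(6τ)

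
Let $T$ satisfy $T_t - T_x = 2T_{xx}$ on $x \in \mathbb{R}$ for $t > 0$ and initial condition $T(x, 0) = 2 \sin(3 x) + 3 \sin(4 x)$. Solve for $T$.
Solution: Change to a moving frame: let $\eta = x + t$, $\sigma = t$ and write $T(x,t) = u(\eta,\sigma)$.
By the chain rule $T_t = u_{\sigma} + u_{\eta}$, $T_x = u_{\eta}$, $T_{xx} = u_{\eta\eta}$.
Then $T_t - T_x = u_{\sigma}$: the advection term cancels and the PDE becomes the heat equation $u_{\sigma} = 2u_{\eta\eta}$ on $\eta \in \mathbb{R}$.
Initial data: $u(\eta,0) = T(\eta,0) = 2 \sin(3 \eta) + 3 \sin(4 \eta)$.
On $\eta \in \mathbb{R}$ each mode satisfies $(\sin(n\eta))'' = -n^2 \sin(n\eta)$, so $e^{-2n^2\sigma} \sin(n\eta)$ solves the heat equation; by superposition $u(\eta,\sigma) = \sum c_n e^{-2n^2\sigma} \sin(n\eta)$.
Reading off the coefficients: $c_3=2, c_4=3$, so $u(\eta,\sigma) = 2 e^{-18 \sigma} \sin(3 \eta) + 3 e^{-32 \sigma} \sin(4 \eta)$.
Substituting back $\eta = x + t$, $\sigma = t$: $T(x,t) = u(x + t, t)$.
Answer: $T(x, t) = 2 e^{-18 t} \sin(3 t + 3 x) + 3 e^{-32 t} \sin(4 t + 4 x)$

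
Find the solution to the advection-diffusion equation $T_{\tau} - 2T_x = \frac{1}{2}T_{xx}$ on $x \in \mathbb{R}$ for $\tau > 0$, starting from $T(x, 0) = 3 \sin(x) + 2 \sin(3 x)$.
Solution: Change to a moving frame: let $\eta = x + 2\tau$, $\sigma = \tau$ and write $T(x,\tau) = u(\eta,\sigma)$.
By the chain rule $T_{\tau} = u_{\sigma} + 2u_{\eta}$, $T_x = u_{\eta}$, $T_{xx} = u_{\eta\eta}$.
Then $T_{\tau} - 2T_x = u_{\sigma}$: the advection term cancels and the PDE becomes the heat equation $u_{\sigma} = \frac{1}{2}u_{\eta\eta}$ on $\eta \in \mathbb{R}$.
Initial data: $u(\eta,0) = T(\eta,0) = 3 \sin(\eta) + 2 \sin(3 \eta)$.
On $\eta \in \mathbb{R}$ each mode satisfies $(\sin(n\eta))'' = -n^2 \sin(n\eta)$, so $e^{-n^2\sigma/2} \sin(n\eta)$ solves the heat equation; by superposition $u(\eta,\sigma) = \sum c_n e^{-n^2\sigma/2} \sin(n\eta)$.
Reading off the coefficients: $c_1=3, c_3=2$, so $u(\eta,\sigma) = 3 e^{-\sigma/2} \sin(\eta) + 2 e^{-9 \sigma/2} \sin(3 \eta)$.
Substituting back $\eta = x + 2\tau$, $\sigma = \tau$: $T(x,\tau) = u(x + 2\tau, \tau)$.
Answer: $T(x, \tau) = 3 e^{-\tau/2} \sin(2 \tau + x) + 2 e^{-9 \tau/2} \sin(6 \tau + 3 x)$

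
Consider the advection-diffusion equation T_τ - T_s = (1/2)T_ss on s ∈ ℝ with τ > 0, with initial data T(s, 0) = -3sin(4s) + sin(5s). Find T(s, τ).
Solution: Moving frame: η = s + τ, σ = τ, T = u(η,σ), so T_τ = u_σ + u_η and T_ss = u_ηη.
Hence T_τ - T_s = u_σ and the PDE becomes the heat equation u_σ = (1/2)u_ηη on η ∈ ℝ.
Initial data: u(η,0) = T(η,0) = -3sin(4η) + sin(5η). Each mode sin(nη) decays as exp(-n²σ/2) on ℝ, so u(η,σ) = Σ c_n exp(-n²σ/2) sin(nη) with c_4=-3, c_5=1: u(η,σ) = -3exp(-8σ)sin(4η) + exp(-25σ/2)sin(5η).
Substituting back: T(s,τ) = u(s + τ, τ).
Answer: T(s, τ) = -3exp(-8τ)sin(4s + 4τ) + exp(-25τ/2)sin(5s + 5τ)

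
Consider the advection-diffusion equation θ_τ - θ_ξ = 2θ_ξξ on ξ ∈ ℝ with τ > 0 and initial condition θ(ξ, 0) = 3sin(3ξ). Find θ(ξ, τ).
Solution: Moving frame: η = ξ + τ, σ = τ, θ = u(η,σ), so θ_τ = u_σ + u_η and θ_ξξ = u_ηη.
Hence θ_τ - θ_ξ = u_σ and the PDE becomes the heat equation u_σ = 2u_ηη on η ∈ ℝ.
Initial data: u(η,0) = θ(η,0) = 3sin(3η). Each mode sin(nη) decays as exp(-2n²σ) on ℝ, so u(η,σ) = Σ c_n exp(-2n²σ) sin(nη) with c_3=3: u(η,σ) = 3exp(-18σ)sin(3η).
Substituting back: θ(ξ,τ) = u(ξ + τ, τ).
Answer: θ(ξ, τ) = 3exp(-18τ)sin(3ξ + 3τ)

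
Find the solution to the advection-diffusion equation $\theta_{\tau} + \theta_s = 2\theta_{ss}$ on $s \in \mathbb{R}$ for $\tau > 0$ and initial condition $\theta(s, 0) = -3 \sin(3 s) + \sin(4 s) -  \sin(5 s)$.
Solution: Change to a moving frame: let $\eta = s - \tau$, $\sigma = \tau$ and write $\theta(s,\tau) = u(\eta,\sigma)$.
By the chain rule $\theta_{\tau} = u_{\sigma} - u_{\eta}$, $\theta_s = u_{\eta}$, $\theta_{ss} = u_{\eta\eta}$.
Then $\theta_{\tau} + \theta_s = u_{\sigma}$: the advection term cancels and the PDE becomes the heat equation $u_{\sigma} = 2u_{\eta\eta}$ on $\eta \in \mathbb{R}$.
Initial data: $u(\eta,0) = \theta(\eta,0) = -3 \sin(3 \eta) + \sin(4 \eta) - \sin(5 \eta)$.
On $\eta \in \mathbb{R}$ each mode satisfies $(\sin(n\eta))'' = -n^2 \sin(n\eta)$, so $e^{-2n^2\sigma} \sin(n\eta)$ solves the heat equation; by superposition $u(\eta,\sigma) = \sum c_n e^{-2n^2\sigma} \sin(n\eta)$.
Reading off the coefficients: $c_3=-3, c_4=1, c_5=-1$, so $u(\eta,\sigma) = -3 e^{-18 \sigma} \sin(3 \eta) + e^{-32 \sigma} \sin(4 \eta) - e^{-50 \sigma} \sin(5 \eta)$.
Substituting back $\eta = s - \tau$, $\sigma = \tau$: $\theta(s,\tau) = u(s - \tau, \tau)$.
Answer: $\theta(s, \tau) = 3 e^{-18 \tau} \sin(3 \tau - 3 s) -  e^{-32 \tau} \sin(4 \tau - 4 s) + e^{-50 \tau} \sin(5 \tau - 5 s)$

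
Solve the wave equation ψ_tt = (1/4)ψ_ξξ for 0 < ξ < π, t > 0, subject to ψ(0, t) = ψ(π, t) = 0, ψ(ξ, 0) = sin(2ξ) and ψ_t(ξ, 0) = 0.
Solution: Using separation of variables ψ = X(ξ)T(t):
Eigenfunctions: sin(nξ), n = 1, 2, 3, ...
General solution: ψ(ξ, t) = Σ [A_n cos(n t/2) + B_n sin(n t/2)] sin(nξ)
From ψ(ξ,0) = sin(2ξ): A_2=1. From ψ_t(ξ,0) = 0: all B_n = 0.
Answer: ψ(ξ, t) = sin(2ξ)cos(t)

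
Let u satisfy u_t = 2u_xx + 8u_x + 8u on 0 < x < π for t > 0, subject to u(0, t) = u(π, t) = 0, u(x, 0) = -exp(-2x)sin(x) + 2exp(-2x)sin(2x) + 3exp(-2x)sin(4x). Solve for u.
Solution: Substitute u = exp(-2x)w, i.e. w = exp(2x)u.
By the product rule, u_x = exp(-2x)(w_x - 2w), u_xx = exp(-2x)(w_xx - 4w_x + 4w), u_t = exp(-2x)w_t.
Substituting into the PDE and dividing by exp(-2x): w_t = 2(w_xx - 4w_x + 4w) + 8(w_x - 2w) + 8w.
The lower-order terms cancel, leaving the standard heat equation w_t = 2w_xx.
Initial data for w: w(x,0) = exp(2x)u(x,0) = -sin(x) + 2sin(2x) + 3sin(4x). The boundary conditions carry over: w(0,t) = w(π,t) = 0.
Solve for w:
  Using separation of variables w = X(x)T(t):
  Eigenfunctions: sin(nx), n = 1, 2, 3, ...
  General solution: w(x, t) = Σ c_n sin(nx) exp(-2n² t)
  Matching w(x,0) = -sin(x) + 2sin(2x) + 3sin(4x) term by term: c_1=-1, c_2=2, c_4=3.
Hence w(x,t) = -exp(-2t)sin(x) + 2exp(-8t)sin(2x) + 3exp(-32t)sin(4x).
Transform back: u(x,t) = exp(-2x)w(x,t).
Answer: u(x, t) = -exp(-2t)exp(-2x)sin(x) + 2exp(-8t)exp(-2x)sin(2x) + 3exp(-32t)exp(-2x)sin(4x)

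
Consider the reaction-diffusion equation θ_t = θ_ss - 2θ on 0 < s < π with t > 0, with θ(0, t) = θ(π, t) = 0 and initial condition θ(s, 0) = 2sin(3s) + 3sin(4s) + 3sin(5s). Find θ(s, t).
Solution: Substitute θ = exp(-2t)u, i.e. u = exp(2t)θ.
By the product rule, θ_t = exp(-2t)(u_t - 2u), θ_ss = exp(-2t)u_ss.
Substituting into the PDE and dividing by exp(-2t): u_t - 2u = u_ss - 2u.
The lower-order terms cancel, leaving the standard heat equation u_t = u_ss.
Initial data for u: u(s,0) = θ(s,0) = 2sin(3s) + 3sin(4s) + 3sin(5s). The boundary conditions carry over: u(0,t) = u(π,t) = 0.
Solve for u:
  Using separation of variables u = X(s)G(t):
  Eigenfunctions: sin(ns), n = 1, 2, 3, ...
  General solution: u(s, t) = Σ c_n sin(ns) exp(-n² t)
  Matching u(s,0) = 2sin(3s) + 3sin(4s) + 3sin(5s) term by term: c_3=2, c_4=3, c_5=3.
Hence u(s,t) = 2exp(-9t)sin(3s) + 3exp(-16t)sin(4s) + 3exp(-25t)sin(5s).
Transform back: θ(s,t) = exp(-2t)u(s,t).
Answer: θ(s, t) = 2exp(-11t)sin(3s) + 3exp(-18t)sin(4s) + 3exp(-27t)sin(5s)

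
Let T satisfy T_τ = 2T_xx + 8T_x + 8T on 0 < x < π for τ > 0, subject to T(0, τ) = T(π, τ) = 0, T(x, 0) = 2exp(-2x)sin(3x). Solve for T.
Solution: Substitute T = exp(-2x)u, i.e. u = exp(2x)T.
By the product rule, T_x = exp(-2x)(u_x - 2u), T_xx = exp(-2x)(u_xx - 4u_x + 4u), T_τ = exp(-2x)u_τ.
Substituting into the PDE and dividing by exp(-2x): u_τ = 2(u_xx - 4u_x + 4u) + 8(u_x - 2u) + 8u.
The lower-order terms cancel, leaving the standard heat equation u_τ = 2u_xx.
Initial data for u: u(x,0) = exp(2x)T(x,0) = 2sin(3x). The boundary conditions carry over: u(0,τ) = u(π,τ) = 0.
Solve for u:
  Using separation of variables u = X(x)G(τ):
  Eigenfunctions: sin(nx), n = 1, 2, 3, ...
  General solution: u(x, τ) = Σ c_n sin(nx) exp(-2n² τ)
  Matching u(x,0) = 2sin(3x) term by term: c_3=2.
Hence u(x,τ) = 2exp(-18τ)sin(3x).
Transform back: T(x,τ) = exp(-2x)u(x,τ).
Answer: T(x, τ) = 2exp(-2x)exp(-18τ)sin(3x)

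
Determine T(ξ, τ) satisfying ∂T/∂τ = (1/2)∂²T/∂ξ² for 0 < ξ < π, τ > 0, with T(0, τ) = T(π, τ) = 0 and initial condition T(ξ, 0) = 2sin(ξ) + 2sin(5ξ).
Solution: Separating variables: T = Σ c_n exp(-n²τ/2) sin(nξ). From T(ξ,0) = 2sin(ξ) + 2sin(5ξ): c_1=2, c_5=2.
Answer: T(ξ, τ) = 2exp(-τ/2)sin(ξ) + 2exp(-25τ/2)sin(5ξ)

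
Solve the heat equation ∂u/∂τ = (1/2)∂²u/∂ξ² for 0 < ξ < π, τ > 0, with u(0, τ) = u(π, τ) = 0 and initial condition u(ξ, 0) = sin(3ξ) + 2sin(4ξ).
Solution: Separating variables: u = Σ c_n exp(-n²τ/2) sin(nξ). From u(ξ,0) = sin(3ξ) + 2sin(4ξ): c_3=1, c_4=2.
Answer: u(ξ, τ) = 2exp(-8τ)sin(4ξ) + exp(-9τ/2)sin(3ξ)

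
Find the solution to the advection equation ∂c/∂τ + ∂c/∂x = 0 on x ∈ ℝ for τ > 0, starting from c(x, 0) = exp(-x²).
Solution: By method of characteristics (waves move right with speed 1):
Along characteristics x - τ = const, c is constant, so c(x,τ) = f(x - τ) with f = c(·, 0).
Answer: c(x, τ) = exp(-(x - τ)²)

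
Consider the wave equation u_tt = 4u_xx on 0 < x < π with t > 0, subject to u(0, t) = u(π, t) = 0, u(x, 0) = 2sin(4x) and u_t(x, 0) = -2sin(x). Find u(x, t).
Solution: Using separation of variables u = X(x)T(t):
Eigenfunctions: sin(nx), n = 1, 2, 3, ...
General solution: u(x, t) = Σ [A_n cos(2n t) + B_n sin(2n t)] sin(nx)
From u(x,0) = 2sin(4x): A_4=2. From u_t(x,0) = -2sin(x), using u_t(x,0) = Σ ω_n B_n sin(nx) with ω_n = 2n: B_1 = (-2)/2 = -1.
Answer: u(x, t) = -sin(2t)sin(x) + 2sin(4x)cos(8t)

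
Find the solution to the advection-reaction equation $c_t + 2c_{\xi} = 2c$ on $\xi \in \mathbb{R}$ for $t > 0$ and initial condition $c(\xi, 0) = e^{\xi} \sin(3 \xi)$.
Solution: Substitute $c = e^{\xi}u$, i.e. $u = e^{-\xi}c$.
By the product rule, $c_{\xi} = e^{\xi}(u_{\xi} + u)$, $c_t = e^{\xi}u_t$.
Substituting into the PDE and dividing by $e^{\xi}$: $u_t + 2(u_{\xi} + u) = 2u$.
The lower-order terms cancel, leaving the standard advection equation $u_t + 2u_{\xi} = 0$.
Initial data for $u$: $u(\xi,0) = e^{-\xi}c(\xi,0) = \sin(3 \xi)$.
Solve for $u$:
  By method of characteristics (waves move right with speed 2):
  Along characteristics $\xi - 2t =$ const, $u$ is constant, so $u(\xi,t) = f(\xi - 2t)$ with $f = u( \cdot , 0)$.
Hence $u(\xi,t) = - \sin(6 t - 3 \xi)$.
Transform back: $c(\xi,t) = e^{\xi}u(\xi,t)$.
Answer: $c(\xi, t) = e^{\xi} \sin(3 \xi - 6 t)$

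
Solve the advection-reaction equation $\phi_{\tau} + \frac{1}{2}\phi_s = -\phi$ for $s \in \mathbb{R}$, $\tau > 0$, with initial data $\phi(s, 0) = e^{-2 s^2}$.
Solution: Substitute $\phi = e^{-\tau}u$, i.e. $u = e^{\tau}\phi$.
By the product rule, $\phi_{\tau} = e^{-\tau}(u_{\tau} - u)$, $\phi_s = e^{-\tau}u_s$.
Substituting into the PDE and dividing by $e^{-\tau}$: $u_{\tau} - u + \frac{1}{2}u_s = -u$.
The lower-order terms cancel, leaving the standard advection equation $u_{\tau} + \frac{1}{2}u_s = 0$.
Initial data for $u$: $u(s,0) = \phi(s,0) = e^{-2 s^2}$.
Solve for $u$:
  By method of characteristics (waves move right with speed 1/2):
  Along characteristics $s - \frac{1}{2}\tau =$ const, $u$ is constant, so $u(s,\tau) = f(s - \frac{1}{2}\tau)$ with $f = u( \cdot , 0)$.
Hence $u(s,\tau) = e^{-2 (s - \tau/2)^2}$.
Transform back: $\phi(s,\tau) = e^{-\tau}u(s,\tau)$.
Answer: $\phi(s, \tau) = e^{-\tau} e^{-2 (-\tau/2 + s)^2}$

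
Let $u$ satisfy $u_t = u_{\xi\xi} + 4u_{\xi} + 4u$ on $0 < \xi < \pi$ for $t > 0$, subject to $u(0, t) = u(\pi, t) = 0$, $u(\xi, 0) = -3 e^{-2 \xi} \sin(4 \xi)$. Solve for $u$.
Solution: Substitute $u = e^{-2\xi}w$.
Then $u_{\xi} = e^{-2\xi}(w_{\xi} - 2w)$, $u_{\xi\xi} = e^{-2\xi}(w_{\xi\xi} - 4w_{\xi} + 4w)$, $u_t = e^{-2\xi}w_t$; substituting and dividing by $e^{-2\xi}$, the lower-order terms cancel: $w_t = w_{\xi\xi}$ (standard heat equation).
Data for $w$: $w(\xi,0) = e^{2\xi}u(\xi,0) = -3 \sin(4 \xi)$. The boundary conditions carry over: $w(0,t) = w(\pi,t) = 0$.
Separating variables: $w = \sum c_n e^{-n^2t} \sin(n\xi)$. From $w(\xi,0) = -3 \sin(4 \xi)$: $c_4=-3$.
So $w(\xi,t) = -3 e^{-16 t} \sin(4 \xi)$, and $u(\xi,t) = e^{-2\xi}w(\xi,t)$.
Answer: $u(\xi, t) = -3 e^{-2 \xi} e^{-16 t} \sin(4 \xi)$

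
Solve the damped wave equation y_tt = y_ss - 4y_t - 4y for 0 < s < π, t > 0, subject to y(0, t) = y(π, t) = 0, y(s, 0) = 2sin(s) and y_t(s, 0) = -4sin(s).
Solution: Substitute y = exp(-2t)u, i.e. u = exp(2t)y.
By the product rule, y_t = exp(-2t)(u_t - 2u), y_tt = exp(-2t)(u_tt - 4u_t + 4u), y_ss = exp(-2t)u_ss.
Substituting into the PDE and dividing by exp(-2t): u_tt - 4u_t + 4u = u_ss - 4(u_t - 2u) - 4u.
The lower-order terms cancel, leaving the standard wave equation u_tt = u_ss.
Initial data for u: u(s,0) = y(s,0) = 2sin(s); u_t(s,0) = y_t(s,0) + 2y(s,0) = 0. The boundary conditions carry over: u(0,t) = u(π,t) = 0.
Solve for u:
  Using separation of variables u = X(s)T(t):
  Eigenfunctions: sin(ns), n = 1, 2, 3, ...
  General solution: u(s, t) = Σ [A_n cos(n t) + B_n sin(n t)] sin(ns)
  From u(s,0) = 2sin(s): A_1=2. From u_t(s,0) = 0: all B_n = 0.
Hence u(s,t) = 2sin(s)cos(t).
Transform back: y(s,t) = exp(-2t)u(s,t).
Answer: y(s, t) = 2exp(-2t)sin(s)cos(t)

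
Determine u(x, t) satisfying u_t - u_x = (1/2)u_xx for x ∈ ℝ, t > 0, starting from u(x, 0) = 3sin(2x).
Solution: Change to a moving frame: let η = x + t, σ = t and write u(x,t) = w(η,σ).
By the chain rule u_t = w_σ + w_η, u_x = w_η, u_xx = w_ηη.
Then u_t - u_x = w_σ: the advection term cancels and the PDE becomes the heat equation w_σ = (1/2)w_ηη on η ∈ ℝ.
Initial data: w(η,0) = u(η,0) = 3sin(2η).
On η ∈ ℝ each mode satisfies (sin(nη))″ = -n² sin(nη), so exp(-n²σ/2) sin(nη) solves the heat equation; by superposition w(η,σ) = Σ c_n exp(-n²σ/2) sin(nη).
Reading off the coefficients: c_2=3, so w(η,σ) = 3exp(-2σ)sin(2η).
Substituting back η = x + t, σ = t: u(x,t) = w(x + t, t).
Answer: u(x, t) = 3exp(-2t)sin(2t + 2x)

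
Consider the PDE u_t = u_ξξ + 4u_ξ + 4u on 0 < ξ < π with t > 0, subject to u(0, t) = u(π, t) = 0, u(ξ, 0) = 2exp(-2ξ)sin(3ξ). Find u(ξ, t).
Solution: Substitute u = exp(-2ξ)w.
Then u_ξ = exp(-2ξ)(w_ξ - 2w), u_ξξ = exp(-2ξ)(w_ξξ - 4w_ξ + 4w), u_t = exp(-2ξ)w_t; substituting and dividing by exp(-2ξ), the lower-order terms cancel: w_t = w_ξξ (standard heat equation).
Data for w: w(ξ,0) = exp(2ξ)u(ξ,0) = 2sin(3ξ). The boundary conditions carry over: w(0,t) = w(π,t) = 0.
Separating variables: w = Σ c_n exp(-n²t) sin(nξ). From w(ξ,0) = 2sin(3ξ): c_3=2.
So w(ξ,t) = 2exp(-9t)sin(3ξ), and u(ξ,t) = exp(-2ξ)w(ξ,t).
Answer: u(ξ, t) = 2exp(-9t)exp(-2ξ)sin(3ξ)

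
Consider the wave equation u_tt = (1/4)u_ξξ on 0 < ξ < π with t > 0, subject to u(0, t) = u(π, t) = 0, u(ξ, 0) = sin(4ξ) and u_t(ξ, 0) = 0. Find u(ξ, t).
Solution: Separating variables: u = Σ [A_n cos(ω_n t) + B_n sin(ω_n t)] sin(nξ), ω_n = n/2. From ICs: A_4=1.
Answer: u(ξ, t) = sin(4ξ)cos(2t)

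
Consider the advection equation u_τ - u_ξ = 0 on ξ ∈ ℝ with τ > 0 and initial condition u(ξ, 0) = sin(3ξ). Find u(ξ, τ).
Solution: By method of characteristics (waves move left with speed 1):
Along characteristics ξ + τ = const, u is constant, so u(ξ,τ) = f(ξ + τ) with f = u(·, 0).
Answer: u(ξ, τ) = sin(3ξ + 3τ)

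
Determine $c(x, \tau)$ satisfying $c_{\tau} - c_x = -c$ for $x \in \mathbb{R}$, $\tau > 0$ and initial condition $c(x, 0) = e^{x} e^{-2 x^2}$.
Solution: Substitute $c = e^{x}u$, i.e. $u = e^{-x}c$.
By the product rule, $c_x = e^{x}(u_x + u)$, $c_{\tau} = e^{x}u_{\tau}$.
Substituting into the PDE and dividing by $e^{x}$: $u_{\tau} - (u_x + u) = -u$.
The lower-order terms cancel, leaving the standard advection equation $u_{\tau} - u_x = 0$.
Initial data for $u$: $u(x,0) = e^{-x}c(x,0) = e^{-2 x^2}$.
Solve for $u$:
  By method of characteristics (waves move left with speed 1):
  Along characteristics $x + \tau =$ const, $u$ is constant, so $u(x,\tau) = f(x + \tau)$ with $f = u( \cdot , 0)$.
Hence $u(x,\tau) = e^{-2 (x + \tau)^2}$.
Transform back: $c(x,\tau) = e^{x}u(x,\tau)$.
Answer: $c(x, \tau) = e^{x} e^{-2 (\tau + x)^2}$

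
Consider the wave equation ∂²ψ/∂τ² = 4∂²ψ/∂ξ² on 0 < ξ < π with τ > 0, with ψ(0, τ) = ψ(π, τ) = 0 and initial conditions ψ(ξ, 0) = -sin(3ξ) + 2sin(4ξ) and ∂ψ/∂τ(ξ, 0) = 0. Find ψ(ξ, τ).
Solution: Using separation of variables ψ = X(ξ)T(τ):
Eigenfunctions: sin(nξ), n = 1, 2, 3, ...
General solution: ψ(ξ, τ) = Σ [A_n cos(2n τ) + B_n sin(2n τ)] sin(nξ)
From ψ(ξ,0) = -sin(3ξ) + 2sin(4ξ): A_3=-1, A_4=2. From ψ_τ(ξ,0) = 0: all B_n = 0.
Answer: ψ(ξ, τ) = -sin(3ξ)cos(6τ) + 2sin(4ξ)cos(8τ)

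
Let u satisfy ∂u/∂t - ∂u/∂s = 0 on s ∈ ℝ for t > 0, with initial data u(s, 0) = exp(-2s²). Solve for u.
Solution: By characteristics (ds/dt = -1), u(s,t) = f(s + t) with f = u(·, 0).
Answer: u(s, t) = exp(-2(s + t)²)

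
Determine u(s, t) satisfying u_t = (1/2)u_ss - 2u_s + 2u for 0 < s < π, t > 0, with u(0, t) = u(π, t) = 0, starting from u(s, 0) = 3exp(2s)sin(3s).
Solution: Substitute u = exp(2s)w.
Then u_s = exp(2s)(w_s + 2w), u_ss = exp(2s)(w_ss + 4w_s + 4w), u_t = exp(2s)w_t; substituting and dividing by exp(2s), the lower-order terms cancel: w_t = (1/2)w_ss (standard heat equation).
Data for w: w(s,0) = exp(-2s)u(s,0) = 3sin(3s). The boundary conditions carry over: w(0,t) = w(π,t) = 0.
Separating variables: w = Σ c_n exp(-n²t/2) sin(ns). From w(s,0) = 3sin(3s): c_3=3.
So w(s,t) = 3exp(-9t/2)sin(3s), and u(s,t) = exp(2s)w(s,t).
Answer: u(s, t) = 3exp(2s)exp(-9t/2)sin(3s)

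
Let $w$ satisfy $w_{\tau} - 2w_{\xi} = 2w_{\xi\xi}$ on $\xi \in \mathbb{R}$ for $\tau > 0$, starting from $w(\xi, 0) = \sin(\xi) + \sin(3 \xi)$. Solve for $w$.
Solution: Change to a moving frame: let $\eta = \xi + 2\tau$, $\sigma = \tau$ and write $w(\xi,\tau) = u(\eta,\sigma)$.
By the chain rule $w_{\tau} = u_{\sigma} + 2u_{\eta}$, $w_{\xi} = u_{\eta}$, $w_{\xi\xi} = u_{\eta\eta}$.
Then $w_{\tau} - 2w_{\xi} = u_{\sigma}$: the advection term cancels and the PDE becomes the heat equation $u_{\sigma} = 2u_{\eta\eta}$ on $\eta \in \mathbb{R}$.
Initial data: $u(\eta,0) = w(\eta,0) = \sin(\eta) + \sin(3 \eta)$.
On $\eta \in \mathbb{R}$ each mode satisfies $(\sin(n\eta))'' = -n^2 \sin(n\eta)$, so $e^{-2n^2\sigma} \sin(n\eta)$ solves the heat equation; by superposition $u(\eta,\sigma) = \sum c_n e^{-2n^2\sigma} \sin(n\eta)$.
Reading off the coefficients: $c_1=1, c_3=1$, so $u(\eta,\sigma) = e^{-2 \sigma} \sin(\eta) + e^{-18 \sigma} \sin(3 \eta)$.
Substituting back $\eta = \xi + 2\tau$, $\sigma = \tau$: $w(\xi,\tau) = u(\xi + 2\tau, \tau)$.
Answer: $w(\xi, \tau) = e^{-2 \tau} \sin(2 \tau + \xi) + e^{-18 \tau} \sin(6 \tau + 3 \xi)$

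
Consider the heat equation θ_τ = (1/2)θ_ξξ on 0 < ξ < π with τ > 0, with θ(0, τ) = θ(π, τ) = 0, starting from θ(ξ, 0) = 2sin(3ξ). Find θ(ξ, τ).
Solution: Separating variables: θ = Σ c_n exp(-n²τ/2) sin(nξ). From θ(ξ,0) = 2sin(3ξ): c_3=2.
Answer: θ(ξ, τ) = 2exp(-9τ/2)sin(3ξ)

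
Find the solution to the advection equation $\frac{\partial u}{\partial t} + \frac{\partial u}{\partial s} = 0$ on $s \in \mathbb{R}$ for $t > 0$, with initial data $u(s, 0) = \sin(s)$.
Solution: By characteristics ($ds/dt = 1$), $u(s,t) = f(s - t)$ with $f = u( \cdot , 0)$.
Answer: $u(s, t) = \sin(s - t)$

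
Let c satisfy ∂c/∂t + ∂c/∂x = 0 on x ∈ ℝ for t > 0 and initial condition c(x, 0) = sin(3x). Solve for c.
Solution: By characteristics (dx/dt = 1), c(x,t) = f(x - t) with f = c(·, 0).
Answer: c(x, t) = -sin(3t - 3x)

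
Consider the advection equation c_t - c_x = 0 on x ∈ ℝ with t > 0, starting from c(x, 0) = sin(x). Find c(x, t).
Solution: By characteristics (dx/dt = -1), c(x,t) = f(x + t) with f = c(·, 0).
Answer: c(x, t) = sin(t + x)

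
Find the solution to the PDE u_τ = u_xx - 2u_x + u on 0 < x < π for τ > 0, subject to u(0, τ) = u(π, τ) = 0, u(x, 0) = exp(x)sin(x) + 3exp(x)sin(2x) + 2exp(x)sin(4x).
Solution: Substitute u = exp(x)w, i.e. w = exp(-x)u.
By the product rule, u_x = exp(x)(w_x + w), u_xx = exp(x)(w_xx + 2w_x + w), u_τ = exp(x)w_τ.
Substituting into the PDE and dividing by exp(x): w_τ = (w_xx + 2w_x + w) - 2(w_x + w) + w.
The lower-order terms cancel, leaving the standard heat equation w_τ = w_xx.
Initial data for w: w(x,0) = exp(-x)u(x,0) = sin(x) + 3sin(2x) + 2sin(4x). The boundary conditions carry over: w(0,τ) = w(π,τ) = 0.
Solve for w:
  Using separation of variables w = X(x)T(τ):
  Eigenfunctions: sin(nx), n = 1, 2, 3, ...
  General solution: w(x, τ) = Σ c_n sin(nx) exp(-n² τ)
  Matching w(x,0) = sin(x) + 3sin(2x) + 2sin(4x) term by term: c_1=1, c_2=3, c_4=2.
Hence w(x,τ) = exp(-τ)sin(x) + 3exp(-4τ)sin(2x) + 2exp(-16τ)sin(4x).
Transform back: u(x,τ) = exp(x)w(x,τ).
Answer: u(x, τ) = exp(x)exp(-τ)sin(x) + 3exp(x)exp(-4τ)sin(2x) + 2exp(x)exp(-16τ)sin(4x)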